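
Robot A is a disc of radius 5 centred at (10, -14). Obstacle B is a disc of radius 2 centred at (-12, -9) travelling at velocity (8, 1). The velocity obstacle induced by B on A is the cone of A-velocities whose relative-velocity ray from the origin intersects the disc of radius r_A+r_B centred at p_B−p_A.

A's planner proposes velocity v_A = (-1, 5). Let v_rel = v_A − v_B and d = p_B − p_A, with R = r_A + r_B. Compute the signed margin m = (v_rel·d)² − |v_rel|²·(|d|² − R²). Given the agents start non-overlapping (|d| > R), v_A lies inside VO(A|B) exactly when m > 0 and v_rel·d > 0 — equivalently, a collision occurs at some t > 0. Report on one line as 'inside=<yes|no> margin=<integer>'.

d = (-22, 5),  |d|² = 509;  R = 5+2 = 7,  c = 509−7² = 460
v_rel = (-9, 4),  |v_rel|² = 97;  v_rel·d = (-9)·(-22) + (4)·(5) = 218
97·t² − 436·t + 460 = 0  ⇒  m = 218² − 97·460 = 2904
m = 2904 > 0,  v_rel·d = 218 > 0  ⇒  inside

inside=yes margin=2904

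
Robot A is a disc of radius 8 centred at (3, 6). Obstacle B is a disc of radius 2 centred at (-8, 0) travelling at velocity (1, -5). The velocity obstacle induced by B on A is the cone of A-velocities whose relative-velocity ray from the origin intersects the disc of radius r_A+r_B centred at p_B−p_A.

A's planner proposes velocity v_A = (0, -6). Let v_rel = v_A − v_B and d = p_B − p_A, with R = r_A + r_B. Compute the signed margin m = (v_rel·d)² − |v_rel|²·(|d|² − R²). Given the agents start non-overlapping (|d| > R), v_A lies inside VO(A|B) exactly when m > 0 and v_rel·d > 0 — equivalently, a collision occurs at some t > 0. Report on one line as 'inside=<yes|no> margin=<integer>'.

d = (-11, -6),  |d|² = 157;  R = 8+2 = 10,  c = 157−10² = 57
v_rel = (-1, -1),  |v_rel|² = 2;  v_rel·d = (-1)·(-11) + (-1)·(-6) = 17
2·t² − 34·t + 57 = 0  ⇒  m = 17² − 2·57 = 175
m = 175 > 0,  v_rel·d = 17 > 0  ⇒  inside

inside=yes margin=175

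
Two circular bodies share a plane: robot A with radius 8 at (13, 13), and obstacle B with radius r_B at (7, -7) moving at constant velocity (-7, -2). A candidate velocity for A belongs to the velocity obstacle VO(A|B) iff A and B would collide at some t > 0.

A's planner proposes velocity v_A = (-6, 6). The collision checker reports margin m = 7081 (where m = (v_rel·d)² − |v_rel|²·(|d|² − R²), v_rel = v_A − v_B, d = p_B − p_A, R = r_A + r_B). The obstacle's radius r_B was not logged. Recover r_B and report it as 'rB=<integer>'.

m = 7081
d = (-6, -20);  v_rel = (1, 8),  |v_rel|² = 65
v_rel×d = (1)·(-20) − (8)·(-6) = 28
since m = R²·65 − 28²:  R² = (784 + 7081) / 65 = 121
R = √121 = 11  ⇒  r_B = 11 − 8 = 3

rB=3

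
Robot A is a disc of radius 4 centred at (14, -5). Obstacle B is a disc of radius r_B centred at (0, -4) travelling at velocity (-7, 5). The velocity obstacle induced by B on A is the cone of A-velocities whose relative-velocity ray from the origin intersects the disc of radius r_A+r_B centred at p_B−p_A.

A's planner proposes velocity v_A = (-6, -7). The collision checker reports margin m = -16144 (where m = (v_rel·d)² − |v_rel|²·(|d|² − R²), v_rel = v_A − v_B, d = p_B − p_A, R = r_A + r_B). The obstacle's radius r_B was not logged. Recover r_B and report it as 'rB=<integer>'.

m = -16144
d = (-14, 1);  v_rel = (1, -12),  |v_rel|² = 145
v_rel×d = (1)·(1) − (-12)·(-14) = -167
since m = R²·145 − (-167)²:  R² = (27889 + -16144) / 145 = 81
R = √81 = 9  ⇒  r_B = 9 − 4 = 5

rB=5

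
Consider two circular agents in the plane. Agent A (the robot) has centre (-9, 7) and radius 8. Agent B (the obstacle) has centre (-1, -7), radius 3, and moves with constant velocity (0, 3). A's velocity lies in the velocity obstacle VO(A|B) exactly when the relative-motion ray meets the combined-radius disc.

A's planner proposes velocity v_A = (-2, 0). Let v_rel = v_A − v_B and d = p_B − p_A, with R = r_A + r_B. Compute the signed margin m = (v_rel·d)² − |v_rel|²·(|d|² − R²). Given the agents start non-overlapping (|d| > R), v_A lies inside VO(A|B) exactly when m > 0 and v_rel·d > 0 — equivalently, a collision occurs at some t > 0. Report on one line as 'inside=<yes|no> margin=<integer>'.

d = (8, -14),  |d|² = 260;  R = 8+3 = 11,  c = 260−11² = 139
v_rel = (-2, -3),  |v_rel|² = 13;  v_rel·d = (-2)·(8) + (-3)·(-14) = 26
13·t² − 52·t + 139 = 0  ⇒  m = 26² − 13·139 = -1131
m = -1131 < 0,  v_rel·d = 26 > 0  ⇒  outside

inside=no margin=-1131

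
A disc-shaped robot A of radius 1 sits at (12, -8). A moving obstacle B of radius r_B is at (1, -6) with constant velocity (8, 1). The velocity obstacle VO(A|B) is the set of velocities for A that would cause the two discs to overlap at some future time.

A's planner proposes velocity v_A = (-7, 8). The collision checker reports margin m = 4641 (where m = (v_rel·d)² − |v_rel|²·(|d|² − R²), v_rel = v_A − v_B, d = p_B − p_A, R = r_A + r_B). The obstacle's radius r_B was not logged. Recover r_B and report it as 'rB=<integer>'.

m = 4641
d = (-11, 2);  v_rel = (-15, 7),  |v_rel|² = 274
v_rel×d = (-15)·(2) − (7)·(-11) = 47
since m = R²·274 − 47²:  R² = (2209 + 4641) / 274 = 25
R = √25 = 5  ⇒  r_B = 5 − 1 = 4

rB=4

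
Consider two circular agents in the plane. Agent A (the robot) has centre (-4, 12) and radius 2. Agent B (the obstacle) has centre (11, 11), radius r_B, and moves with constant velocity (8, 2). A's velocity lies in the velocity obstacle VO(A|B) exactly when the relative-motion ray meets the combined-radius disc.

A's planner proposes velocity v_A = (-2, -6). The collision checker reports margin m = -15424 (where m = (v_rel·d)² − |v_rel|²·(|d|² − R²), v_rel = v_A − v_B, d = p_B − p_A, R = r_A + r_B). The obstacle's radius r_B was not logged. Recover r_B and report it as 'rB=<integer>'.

m = -15424
d = (15, -1);  v_rel = (-10, -8),  |v_rel|² = 164
v_rel×d = (-10)·(-1) − (-8)·(15) = 130
since m = R²·164 − 130²:  R² = (16900 + -15424) / 164 = 9
R = √9 = 3  ⇒  r_B = 3 − 2 = 1

rB=1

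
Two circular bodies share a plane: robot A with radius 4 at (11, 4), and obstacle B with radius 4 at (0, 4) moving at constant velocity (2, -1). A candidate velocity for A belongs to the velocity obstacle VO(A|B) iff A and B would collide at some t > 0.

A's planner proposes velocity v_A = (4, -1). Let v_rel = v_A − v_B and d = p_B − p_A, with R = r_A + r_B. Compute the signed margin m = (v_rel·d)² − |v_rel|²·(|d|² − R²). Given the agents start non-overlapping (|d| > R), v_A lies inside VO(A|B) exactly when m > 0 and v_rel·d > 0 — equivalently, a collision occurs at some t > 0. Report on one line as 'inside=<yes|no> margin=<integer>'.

d = (-11, 0),  |d|² = 121;  R = 4+4 = 8,  c = 121−8² = 57
v_rel = (2, 0),  |v_rel|² = 4;  v_rel·d = (2)·(-11) + (0)·(0) = -22
4·t² + 44·t + 57 = 0  ⇒  m = (-22)² − 4·57 = 256
m = 256 > 0,  v_rel·d = -22 < 0  ⇒  outside

inside=no margin=256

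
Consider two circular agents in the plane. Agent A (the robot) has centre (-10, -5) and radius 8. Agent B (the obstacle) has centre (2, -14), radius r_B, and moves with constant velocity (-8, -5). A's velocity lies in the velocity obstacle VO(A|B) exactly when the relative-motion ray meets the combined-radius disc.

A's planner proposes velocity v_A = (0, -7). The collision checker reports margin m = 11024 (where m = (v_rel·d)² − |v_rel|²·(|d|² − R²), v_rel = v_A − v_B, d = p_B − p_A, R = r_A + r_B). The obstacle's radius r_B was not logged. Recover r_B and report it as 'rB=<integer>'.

m = 11024
d = (12, -9);  v_rel = (8, -2),  |v_rel|² = 68
v_rel×d = (8)·(-9) − (-2)·(12) = -48
since m = R²·68 − (-48)²:  R² = (2304 + 11024) / 68 = 196
R = √196 = 14  ⇒  r_B = 14 − 8 = 6

rB=6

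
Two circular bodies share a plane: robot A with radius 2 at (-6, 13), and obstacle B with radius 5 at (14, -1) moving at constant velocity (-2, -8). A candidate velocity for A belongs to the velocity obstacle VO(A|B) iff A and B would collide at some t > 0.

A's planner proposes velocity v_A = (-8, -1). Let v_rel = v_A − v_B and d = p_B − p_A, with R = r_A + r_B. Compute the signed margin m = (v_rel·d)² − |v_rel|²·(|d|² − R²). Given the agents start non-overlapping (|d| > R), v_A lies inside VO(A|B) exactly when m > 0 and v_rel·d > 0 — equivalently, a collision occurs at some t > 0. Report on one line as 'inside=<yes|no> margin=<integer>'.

d = (20, -14),  |d|² = 596;  R = 2+5 = 7,  c = 596−7² = 547
v_rel = (-6, 7),  |v_rel|² = 85;  v_rel·d = (-6)·(20) + (7)·(-14) = -218
85·t² + 436·t + 547 = 0  ⇒  m = (-218)² − 85·547 = 1029
m = 1029 > 0,  v_rel·d = -218 < 0  ⇒  outside

inside=no margin=1029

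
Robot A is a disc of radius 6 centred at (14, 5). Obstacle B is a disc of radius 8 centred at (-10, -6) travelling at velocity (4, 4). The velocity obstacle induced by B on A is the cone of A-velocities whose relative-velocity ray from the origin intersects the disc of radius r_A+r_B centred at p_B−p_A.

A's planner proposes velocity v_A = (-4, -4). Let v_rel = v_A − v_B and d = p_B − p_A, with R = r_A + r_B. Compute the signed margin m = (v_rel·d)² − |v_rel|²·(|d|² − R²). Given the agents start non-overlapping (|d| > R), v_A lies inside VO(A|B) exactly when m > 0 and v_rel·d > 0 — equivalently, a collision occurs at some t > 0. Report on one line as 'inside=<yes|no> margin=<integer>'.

d = (-24, -11),  |d|² = 697;  R = 6+8 = 14,  c = 697−14² = 501
v_rel = (-8, -8),  |v_rel|² = 128;  v_rel·d = (-8)·(-24) + (-8)·(-11) = 280
128·t² − 560·t + 501 = 0  ⇒  m = 280² − 128·501 = 14272
m = 14272 > 0,  v_rel·d = 280 > 0  ⇒  inside

inside=yes margin=14272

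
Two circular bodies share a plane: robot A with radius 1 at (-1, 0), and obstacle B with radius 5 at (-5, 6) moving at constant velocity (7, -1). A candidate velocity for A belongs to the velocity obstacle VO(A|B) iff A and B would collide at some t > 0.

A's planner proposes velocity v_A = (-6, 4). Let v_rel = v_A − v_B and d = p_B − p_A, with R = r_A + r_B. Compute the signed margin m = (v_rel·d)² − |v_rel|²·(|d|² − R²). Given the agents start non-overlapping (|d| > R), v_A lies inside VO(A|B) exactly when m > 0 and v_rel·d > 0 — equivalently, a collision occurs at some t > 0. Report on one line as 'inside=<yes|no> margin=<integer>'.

d = (-4, 6),  |d|² = 52;  R = 1+5 = 6,  c = 52−6² = 16
v_rel = (-13, 5),  |v_rel|² = 194;  v_rel·d = (-13)·(-4) + (5)·(6) = 82
194·t² − 164·t + 16 = 0  ⇒  m = 82² − 194·16 = 3620
m = 3620 > 0,  v_rel·d = 82 > 0  ⇒  inside

inside=yes margin=3620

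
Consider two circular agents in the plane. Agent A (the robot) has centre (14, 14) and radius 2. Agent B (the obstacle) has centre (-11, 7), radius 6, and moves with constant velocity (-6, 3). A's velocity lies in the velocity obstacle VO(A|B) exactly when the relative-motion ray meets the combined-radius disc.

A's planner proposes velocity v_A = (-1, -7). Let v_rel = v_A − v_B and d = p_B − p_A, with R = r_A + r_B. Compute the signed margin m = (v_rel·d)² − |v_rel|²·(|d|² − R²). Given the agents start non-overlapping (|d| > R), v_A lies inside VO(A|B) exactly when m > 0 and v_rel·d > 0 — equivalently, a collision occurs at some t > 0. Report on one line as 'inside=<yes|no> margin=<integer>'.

d = (-25, -7),  |d|² = 674;  R = 2+6 = 8,  c = 674−8² = 610
v_rel = (5, -10),  |v_rel|² = 125;  v_rel·d = (5)·(-25) + (-10)·(-7) = -55
125·t² + 110·t + 610 = 0  ⇒  m = (-55)² − 125·610 = -73225
m = -73225 < 0,  v_rel·d = -55 < 0  ⇒  outside

inside=no margin=-73225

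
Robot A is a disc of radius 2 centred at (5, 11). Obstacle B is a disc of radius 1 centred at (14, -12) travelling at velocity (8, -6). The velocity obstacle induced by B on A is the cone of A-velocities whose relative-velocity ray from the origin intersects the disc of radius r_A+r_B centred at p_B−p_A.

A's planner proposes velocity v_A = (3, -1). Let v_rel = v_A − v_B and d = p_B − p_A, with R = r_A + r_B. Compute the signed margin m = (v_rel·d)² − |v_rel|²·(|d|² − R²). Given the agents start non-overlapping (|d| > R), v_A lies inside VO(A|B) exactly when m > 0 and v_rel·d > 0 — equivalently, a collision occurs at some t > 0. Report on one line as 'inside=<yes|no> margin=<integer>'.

d = (9, -23),  |d|² = 610;  R = 2+1 = 3,  c = 610−3² = 601
v_rel = (-5, 5),  |v_rel|² = 50;  v_rel·d = (-5)·(9) + (5)·(-23) = -160
50·t² + 320·t + 601 = 0  ⇒  m = (-160)² − 50·601 = -4450
m = -4450 < 0,  v_rel·d = -160 < 0  ⇒  outside

inside=no margin=-4450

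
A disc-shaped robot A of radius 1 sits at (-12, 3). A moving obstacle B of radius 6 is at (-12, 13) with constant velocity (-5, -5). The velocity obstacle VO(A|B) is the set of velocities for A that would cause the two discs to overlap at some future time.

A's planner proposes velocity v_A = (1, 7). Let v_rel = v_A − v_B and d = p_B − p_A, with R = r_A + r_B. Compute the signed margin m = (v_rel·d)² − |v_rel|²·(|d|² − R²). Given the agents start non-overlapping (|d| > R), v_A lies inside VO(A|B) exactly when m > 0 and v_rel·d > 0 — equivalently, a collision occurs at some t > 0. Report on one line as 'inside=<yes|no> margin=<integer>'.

d = (0, 10),  |d|² = 100;  R = 1+6 = 7,  c = 100−7² = 51
v_rel = (6, 12),  |v_rel|² = 180;  v_rel·d = (6)·(0) + (12)·(10) = 120
180·t² − 240·t + 51 = 0  ⇒  m = 120² − 180·51 = 5220
m = 5220 > 0,  v_rel·d = 120 > 0  ⇒  inside

inside=yes margin=5220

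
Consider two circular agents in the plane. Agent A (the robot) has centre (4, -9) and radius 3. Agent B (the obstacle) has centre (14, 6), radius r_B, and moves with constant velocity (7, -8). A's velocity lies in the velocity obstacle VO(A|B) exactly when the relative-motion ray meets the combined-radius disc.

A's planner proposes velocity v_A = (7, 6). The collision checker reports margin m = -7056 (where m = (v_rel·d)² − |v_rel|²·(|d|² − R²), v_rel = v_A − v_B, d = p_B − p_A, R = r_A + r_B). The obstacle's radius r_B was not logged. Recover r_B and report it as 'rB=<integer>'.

m = -7056
d = (10, 15);  v_rel = (0, 14),  |v_rel|² = 196
v_rel×d = (0)·(15) − (14)·(10) = -140
since m = R²·196 − (-140)²:  R² = (19600 + -7056) / 196 = 64
R = √64 = 8  ⇒  r_B = 8 − 3 = 5

rB=5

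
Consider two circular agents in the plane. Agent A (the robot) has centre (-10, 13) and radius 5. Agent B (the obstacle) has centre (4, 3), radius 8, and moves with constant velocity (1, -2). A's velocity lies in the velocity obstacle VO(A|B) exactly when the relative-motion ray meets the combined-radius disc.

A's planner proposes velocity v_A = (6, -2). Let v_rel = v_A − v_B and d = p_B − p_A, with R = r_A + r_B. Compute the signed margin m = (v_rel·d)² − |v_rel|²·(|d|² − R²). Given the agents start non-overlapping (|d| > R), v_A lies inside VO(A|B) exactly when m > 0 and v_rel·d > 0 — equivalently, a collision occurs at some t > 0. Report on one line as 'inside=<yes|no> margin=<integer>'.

d = (14, -10),  |d|² = 296;  R = 5+8 = 13,  c = 296−13² = 127
v_rel = (5, 0),  |v_rel|² = 25;  v_rel·d = (5)·(14) + (0)·(-10) = 70
25·t² − 140·t + 127 = 0  ⇒  m = 70² − 25·127 = 1725
m = 1725 > 0,  v_rel·d = 70 > 0  ⇒  inside

inside=yes margin=1725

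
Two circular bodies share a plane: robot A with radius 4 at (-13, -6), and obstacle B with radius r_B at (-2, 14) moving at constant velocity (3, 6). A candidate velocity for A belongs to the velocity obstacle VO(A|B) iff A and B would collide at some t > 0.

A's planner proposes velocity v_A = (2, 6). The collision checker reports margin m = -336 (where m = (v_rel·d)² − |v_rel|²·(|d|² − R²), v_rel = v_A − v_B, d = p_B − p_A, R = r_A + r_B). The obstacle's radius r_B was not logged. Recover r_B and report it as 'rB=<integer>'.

m = -336
d = (11, 20);  v_rel = (-1, 0),  |v_rel|² = 1
v_rel×d = (-1)·(20) − (0)·(11) = -20
since m = R²·1 − (-20)²:  R² = (400 + -336) / 1 = 64
R = √64 = 8  ⇒  r_B = 8 − 4 = 4

rB=4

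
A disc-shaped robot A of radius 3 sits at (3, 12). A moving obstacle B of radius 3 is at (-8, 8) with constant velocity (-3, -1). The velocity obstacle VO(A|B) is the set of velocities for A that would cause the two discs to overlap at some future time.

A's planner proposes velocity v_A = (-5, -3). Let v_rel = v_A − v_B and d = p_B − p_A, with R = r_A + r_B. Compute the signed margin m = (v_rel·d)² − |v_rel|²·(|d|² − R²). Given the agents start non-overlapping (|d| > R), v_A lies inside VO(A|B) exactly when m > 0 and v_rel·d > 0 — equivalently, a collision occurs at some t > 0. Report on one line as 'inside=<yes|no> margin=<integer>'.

d = (-11, -4),  |d|² = 137;  R = 3+3 = 6,  c = 137−6² = 101
v_rel = (-2, -2),  |v_rel|² = 8;  v_rel·d = (-2)·(-11) + (-2)·(-4) = 30
8·t² − 60·t + 101 = 0  ⇒  m = 30² − 8·101 = 92
m = 92 > 0,  v_rel·d = 30 > 0  ⇒  inside

inside=yes margin=92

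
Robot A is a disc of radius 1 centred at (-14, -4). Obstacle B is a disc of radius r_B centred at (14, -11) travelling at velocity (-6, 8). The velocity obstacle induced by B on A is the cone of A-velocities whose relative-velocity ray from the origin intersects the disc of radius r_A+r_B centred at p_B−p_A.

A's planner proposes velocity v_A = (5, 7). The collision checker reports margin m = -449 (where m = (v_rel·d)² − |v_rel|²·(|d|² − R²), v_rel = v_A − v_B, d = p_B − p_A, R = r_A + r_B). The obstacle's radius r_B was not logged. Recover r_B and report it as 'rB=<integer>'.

m = -449
d = (28, -7);  v_rel = (11, -1),  |v_rel|² = 122
v_rel×d = (11)·(-7) − (-1)·(28) = -49
since m = R²·122 − (-49)²:  R² = (2401 + -449) / 122 = 16
R = √16 = 4  ⇒  r_B = 4 − 1 = 3

rB=3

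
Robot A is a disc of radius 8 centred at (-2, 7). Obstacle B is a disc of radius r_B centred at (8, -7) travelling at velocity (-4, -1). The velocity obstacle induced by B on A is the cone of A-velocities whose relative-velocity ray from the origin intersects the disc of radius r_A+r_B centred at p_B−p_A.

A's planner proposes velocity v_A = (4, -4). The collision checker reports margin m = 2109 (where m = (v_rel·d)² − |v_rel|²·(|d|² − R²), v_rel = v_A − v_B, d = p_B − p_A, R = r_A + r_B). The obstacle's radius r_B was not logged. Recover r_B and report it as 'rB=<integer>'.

m = 2109
d = (10, -14);  v_rel = (8, -3),  |v_rel|² = 73
v_rel×d = (8)·(-14) − (-3)·(10) = -82
since m = R²·73 − (-82)²:  R² = (6724 + 2109) / 73 = 121
R = √121 = 11  ⇒  r_B = 11 − 8 = 3

rB=3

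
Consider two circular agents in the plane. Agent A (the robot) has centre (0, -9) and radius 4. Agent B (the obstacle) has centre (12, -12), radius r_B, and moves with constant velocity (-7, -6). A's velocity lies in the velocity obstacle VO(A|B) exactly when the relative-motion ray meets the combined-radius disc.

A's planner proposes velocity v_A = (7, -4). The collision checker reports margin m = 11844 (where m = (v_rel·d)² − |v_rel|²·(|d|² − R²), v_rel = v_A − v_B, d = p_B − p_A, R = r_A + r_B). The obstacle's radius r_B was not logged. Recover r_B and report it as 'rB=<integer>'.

m = 11844
d = (12, -3);  v_rel = (14, 2),  |v_rel|² = 200
v_rel×d = (14)·(-3) − (2)·(12) = -66
since m = R²·200 − (-66)²:  R² = (4356 + 11844) / 200 = 81
R = √81 = 9  ⇒  r_B = 9 − 4 = 5

rB=5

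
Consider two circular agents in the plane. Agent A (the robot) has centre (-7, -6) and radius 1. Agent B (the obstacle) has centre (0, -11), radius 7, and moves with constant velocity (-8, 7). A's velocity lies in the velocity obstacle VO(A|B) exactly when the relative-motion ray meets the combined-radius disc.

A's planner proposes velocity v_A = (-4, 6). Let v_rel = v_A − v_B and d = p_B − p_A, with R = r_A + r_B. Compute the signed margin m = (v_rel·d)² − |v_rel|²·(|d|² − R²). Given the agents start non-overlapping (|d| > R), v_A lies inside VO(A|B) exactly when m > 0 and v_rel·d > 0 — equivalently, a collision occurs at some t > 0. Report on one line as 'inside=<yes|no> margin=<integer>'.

d = (7, -5),  |d|² = 74;  R = 1+7 = 8,  c = 74−8² = 10
v_rel = (4, -1),  |v_rel|² = 17;  v_rel·d = (4)·(7) + (-1)·(-5) = 33
17·t² − 66·t + 10 = 0  ⇒  m = 33² − 17·10 = 919
m = 919 > 0,  v_rel·d = 33 > 0  ⇒  inside

inside=yes margin=919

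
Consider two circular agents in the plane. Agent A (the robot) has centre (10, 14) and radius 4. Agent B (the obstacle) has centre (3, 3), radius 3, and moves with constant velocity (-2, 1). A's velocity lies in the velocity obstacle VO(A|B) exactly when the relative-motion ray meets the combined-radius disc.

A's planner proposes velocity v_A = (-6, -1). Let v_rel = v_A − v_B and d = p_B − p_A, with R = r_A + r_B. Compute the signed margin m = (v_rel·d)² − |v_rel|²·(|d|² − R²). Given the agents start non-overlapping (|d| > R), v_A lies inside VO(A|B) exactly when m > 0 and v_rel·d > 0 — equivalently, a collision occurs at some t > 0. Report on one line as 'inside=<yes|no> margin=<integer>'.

d = (-7, -11),  |d|² = 170;  R = 4+3 = 7,  c = 170−7² = 121
v_rel = (-4, -2),  |v_rel|² = 20;  v_rel·d = (-4)·(-7) + (-2)·(-11) = 50
20·t² − 100·t + 121 = 0  ⇒  m = 50² − 20·121 = 80
m = 80 > 0,  v_rel·d = 50 > 0  ⇒  inside

inside=yes margin=80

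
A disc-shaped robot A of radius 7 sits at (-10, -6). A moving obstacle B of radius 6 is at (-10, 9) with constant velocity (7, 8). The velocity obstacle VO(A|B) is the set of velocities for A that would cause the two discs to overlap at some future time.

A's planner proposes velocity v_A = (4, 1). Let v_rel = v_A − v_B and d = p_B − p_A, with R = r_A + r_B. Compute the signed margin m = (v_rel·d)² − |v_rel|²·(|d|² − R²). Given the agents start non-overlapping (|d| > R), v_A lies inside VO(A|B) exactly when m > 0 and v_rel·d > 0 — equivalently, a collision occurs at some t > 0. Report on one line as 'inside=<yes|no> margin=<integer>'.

d = (0, 15),  |d|² = 225;  R = 7+6 = 13,  c = 225−13² = 56
v_rel = (-3, -7),  |v_rel|² = 58;  v_rel·d = (-3)·(0) + (-7)·(15) = -105
58·t² + 210·t + 56 = 0  ⇒  m = (-105)² − 58·56 = 7777
m = 7777 > 0,  v_rel·d = -105 < 0  ⇒  outside

inside=no margin=7777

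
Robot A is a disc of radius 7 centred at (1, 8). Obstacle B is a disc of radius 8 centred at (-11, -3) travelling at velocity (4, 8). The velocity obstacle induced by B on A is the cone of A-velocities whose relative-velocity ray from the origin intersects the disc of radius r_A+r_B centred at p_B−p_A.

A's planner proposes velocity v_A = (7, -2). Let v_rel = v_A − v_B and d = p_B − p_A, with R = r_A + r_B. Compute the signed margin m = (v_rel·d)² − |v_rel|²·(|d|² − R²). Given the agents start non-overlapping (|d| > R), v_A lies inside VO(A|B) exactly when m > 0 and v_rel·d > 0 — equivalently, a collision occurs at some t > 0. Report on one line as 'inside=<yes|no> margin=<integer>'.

d = (-12, -11),  |d|² = 265;  R = 7+8 = 15,  c = 265−15² = 40
v_rel = (3, -10),  |v_rel|² = 109;  v_rel·d = (3)·(-12) + (-10)·(-11) = 74
109·t² − 148·t + 40 = 0  ⇒  m = 74² − 109·40 = 1116
m = 1116 > 0,  v_rel·d = 74 > 0  ⇒  inside

inside=yes margin=1116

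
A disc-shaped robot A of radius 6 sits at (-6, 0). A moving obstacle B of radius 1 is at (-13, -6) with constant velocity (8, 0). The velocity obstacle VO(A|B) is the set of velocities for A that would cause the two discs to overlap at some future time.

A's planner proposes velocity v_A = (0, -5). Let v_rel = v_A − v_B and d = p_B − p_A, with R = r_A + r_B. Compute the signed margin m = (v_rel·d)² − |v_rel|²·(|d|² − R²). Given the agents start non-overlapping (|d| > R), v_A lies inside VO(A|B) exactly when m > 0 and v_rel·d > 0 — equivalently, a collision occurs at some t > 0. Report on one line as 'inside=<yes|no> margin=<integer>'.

d = (-7, -6),  |d|² = 85;  R = 6+1 = 7,  c = 85−7² = 36
v_rel = (-8, -5),  |v_rel|² = 89;  v_rel·d = (-8)·(-7) + (-5)·(-6) = 86
89·t² − 172·t + 36 = 0  ⇒  m = 86² − 89·36 = 4192
m = 4192 > 0,  v_rel·d = 86 > 0  ⇒  inside

inside=yes margin=4192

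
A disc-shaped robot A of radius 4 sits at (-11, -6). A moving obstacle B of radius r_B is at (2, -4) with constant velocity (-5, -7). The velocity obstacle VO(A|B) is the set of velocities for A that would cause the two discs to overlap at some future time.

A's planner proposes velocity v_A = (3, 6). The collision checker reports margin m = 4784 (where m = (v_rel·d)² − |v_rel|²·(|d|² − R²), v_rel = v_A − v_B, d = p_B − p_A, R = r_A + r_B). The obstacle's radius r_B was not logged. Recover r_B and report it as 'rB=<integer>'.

m = 4784
d = (13, 2);  v_rel = (8, 13),  |v_rel|² = 233
v_rel×d = (8)·(2) − (13)·(13) = -153
since m = R²·233 − (-153)²:  R² = (23409 + 4784) / 233 = 121
R = √121 = 11  ⇒  r_B = 11 − 4 = 7

rB=7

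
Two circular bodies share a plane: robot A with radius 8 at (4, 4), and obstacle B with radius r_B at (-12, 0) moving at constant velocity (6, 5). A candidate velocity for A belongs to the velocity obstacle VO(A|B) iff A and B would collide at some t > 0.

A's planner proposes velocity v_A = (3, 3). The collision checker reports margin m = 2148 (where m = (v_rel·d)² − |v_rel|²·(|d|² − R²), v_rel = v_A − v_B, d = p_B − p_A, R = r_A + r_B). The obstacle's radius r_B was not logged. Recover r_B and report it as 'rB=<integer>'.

m = 2148
d = (-16, -4);  v_rel = (-3, -2),  |v_rel|² = 13
v_rel×d = (-3)·(-4) − (-2)·(-16) = -20
since m = R²·13 − (-20)²:  R² = (400 + 2148) / 13 = 196
R = √196 = 14  ⇒  r_B = 14 − 8 = 6

rB=6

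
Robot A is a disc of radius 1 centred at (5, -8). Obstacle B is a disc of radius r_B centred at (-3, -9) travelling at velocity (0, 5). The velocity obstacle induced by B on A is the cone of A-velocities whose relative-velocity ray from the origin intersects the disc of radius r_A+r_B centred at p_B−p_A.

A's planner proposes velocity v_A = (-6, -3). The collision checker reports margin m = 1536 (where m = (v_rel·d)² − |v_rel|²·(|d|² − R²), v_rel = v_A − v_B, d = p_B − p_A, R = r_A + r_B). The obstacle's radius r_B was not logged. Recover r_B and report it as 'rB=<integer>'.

m = 1536
d = (-8, -1);  v_rel = (-6, -8),  |v_rel|² = 100
v_rel×d = (-6)·(-1) − (-8)·(-8) = -58
since m = R²·100 − (-58)²:  R² = (3364 + 1536) / 100 = 49
R = √49 = 7  ⇒  r_B = 7 − 1 = 6

rB=6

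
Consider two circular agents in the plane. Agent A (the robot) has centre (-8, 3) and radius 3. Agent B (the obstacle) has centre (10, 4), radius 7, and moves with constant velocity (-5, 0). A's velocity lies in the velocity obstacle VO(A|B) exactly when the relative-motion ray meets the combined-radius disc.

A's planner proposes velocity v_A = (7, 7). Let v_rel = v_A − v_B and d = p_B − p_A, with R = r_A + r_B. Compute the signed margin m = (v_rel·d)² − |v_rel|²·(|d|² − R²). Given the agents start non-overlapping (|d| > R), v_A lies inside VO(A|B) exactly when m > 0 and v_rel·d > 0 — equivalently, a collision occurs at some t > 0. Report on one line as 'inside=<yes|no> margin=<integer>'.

d = (18, 1),  |d|² = 325;  R = 3+7 = 10,  c = 325−10² = 225
v_rel = (12, 7),  |v_rel|² = 193;  v_rel·d = (12)·(18) + (7)·(1) = 223
193·t² − 446·t + 225 = 0  ⇒  m = 223² − 193·225 = 6304
m = 6304 > 0,  v_rel·d = 223 > 0  ⇒  inside

inside=yes margin=6304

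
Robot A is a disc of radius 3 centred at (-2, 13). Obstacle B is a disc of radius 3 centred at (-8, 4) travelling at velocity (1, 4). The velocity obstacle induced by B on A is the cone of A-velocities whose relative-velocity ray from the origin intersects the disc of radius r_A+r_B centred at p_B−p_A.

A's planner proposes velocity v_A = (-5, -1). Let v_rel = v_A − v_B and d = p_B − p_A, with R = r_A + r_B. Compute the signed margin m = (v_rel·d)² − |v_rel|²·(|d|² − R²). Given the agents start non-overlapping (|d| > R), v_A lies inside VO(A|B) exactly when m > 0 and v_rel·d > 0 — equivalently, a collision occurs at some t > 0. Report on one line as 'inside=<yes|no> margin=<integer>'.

d = (-6, -9),  |d|² = 117;  R = 3+3 = 6,  c = 117−6² = 81
v_rel = (-6, -5),  |v_rel|² = 61;  v_rel·d = (-6)·(-6) + (-5)·(-9) = 81
61·t² − 162·t + 81 = 0  ⇒  m = 81² − 61·81 = 1620
m = 1620 > 0,  v_rel·d = 81 > 0  ⇒  inside

inside=yes margin=1620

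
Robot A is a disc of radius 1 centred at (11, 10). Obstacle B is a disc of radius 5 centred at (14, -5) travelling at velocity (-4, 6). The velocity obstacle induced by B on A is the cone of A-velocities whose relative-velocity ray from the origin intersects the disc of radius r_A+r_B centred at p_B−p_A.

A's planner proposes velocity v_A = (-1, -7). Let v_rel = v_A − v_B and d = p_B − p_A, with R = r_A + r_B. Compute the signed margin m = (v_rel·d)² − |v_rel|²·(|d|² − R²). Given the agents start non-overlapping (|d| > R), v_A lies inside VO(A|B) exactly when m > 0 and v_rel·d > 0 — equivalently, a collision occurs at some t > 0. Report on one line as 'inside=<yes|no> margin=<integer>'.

d = (3, -15),  |d|² = 234;  R = 1+5 = 6,  c = 234−6² = 198
v_rel = (3, -13),  |v_rel|² = 178;  v_rel·d = (3)·(3) + (-13)·(-15) = 204
178·t² − 408·t + 198 = 0  ⇒  m = 204² − 178·198 = 6372
m = 6372 > 0,  v_rel·d = 204 > 0  ⇒  inside

inside=yes margin=6372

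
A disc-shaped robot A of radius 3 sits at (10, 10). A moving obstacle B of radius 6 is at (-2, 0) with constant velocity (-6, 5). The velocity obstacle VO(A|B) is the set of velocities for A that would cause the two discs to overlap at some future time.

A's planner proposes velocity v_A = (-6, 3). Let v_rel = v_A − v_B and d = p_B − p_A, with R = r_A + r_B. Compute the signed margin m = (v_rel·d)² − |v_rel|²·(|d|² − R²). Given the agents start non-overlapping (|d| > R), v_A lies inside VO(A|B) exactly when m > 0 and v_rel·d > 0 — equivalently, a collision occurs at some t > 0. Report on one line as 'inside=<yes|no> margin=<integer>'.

d = (-12, -10),  |d|² = 244;  R = 3+6 = 9,  c = 244−9² = 163
v_rel = (0, -2),  |v_rel|² = 4;  v_rel·d = (0)·(-12) + (-2)·(-10) = 20
4·t² − 40·t + 163 = 0  ⇒  m = 20² − 4·163 = -252
m = -252 < 0,  v_rel·d = 20 > 0  ⇒  outside

inside=no margin=-252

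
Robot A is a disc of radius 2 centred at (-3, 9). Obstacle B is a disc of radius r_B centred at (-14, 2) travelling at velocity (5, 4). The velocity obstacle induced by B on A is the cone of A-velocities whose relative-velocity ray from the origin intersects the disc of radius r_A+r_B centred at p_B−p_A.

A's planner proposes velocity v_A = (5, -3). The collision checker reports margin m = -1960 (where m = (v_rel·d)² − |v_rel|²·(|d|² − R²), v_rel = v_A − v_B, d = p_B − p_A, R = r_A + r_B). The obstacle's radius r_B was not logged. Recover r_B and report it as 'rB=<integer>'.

m = -1960
d = (-11, -7);  v_rel = (0, -7),  |v_rel|² = 49
v_rel×d = (0)·(-7) − (-7)·(-11) = -77
since m = R²·49 − (-77)²:  R² = (5929 + -1960) / 49 = 81
R = √81 = 9  ⇒  r_B = 9 − 2 = 7

rB=7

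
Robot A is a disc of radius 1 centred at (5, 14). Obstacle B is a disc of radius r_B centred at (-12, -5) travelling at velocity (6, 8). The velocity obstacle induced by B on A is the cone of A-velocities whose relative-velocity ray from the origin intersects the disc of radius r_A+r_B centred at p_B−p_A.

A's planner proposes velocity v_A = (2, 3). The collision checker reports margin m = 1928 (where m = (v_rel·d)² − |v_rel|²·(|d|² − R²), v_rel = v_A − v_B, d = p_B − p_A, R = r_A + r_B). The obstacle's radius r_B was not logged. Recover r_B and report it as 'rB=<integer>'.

m = 1928
d = (-17, -19);  v_rel = (-4, -5),  |v_rel|² = 41
v_rel×d = (-4)·(-19) − (-5)·(-17) = -9
since m = R²·41 − (-9)²:  R² = (81 + 1928) / 41 = 49
R = √49 = 7  ⇒  r_B = 7 − 1 = 6

rB=6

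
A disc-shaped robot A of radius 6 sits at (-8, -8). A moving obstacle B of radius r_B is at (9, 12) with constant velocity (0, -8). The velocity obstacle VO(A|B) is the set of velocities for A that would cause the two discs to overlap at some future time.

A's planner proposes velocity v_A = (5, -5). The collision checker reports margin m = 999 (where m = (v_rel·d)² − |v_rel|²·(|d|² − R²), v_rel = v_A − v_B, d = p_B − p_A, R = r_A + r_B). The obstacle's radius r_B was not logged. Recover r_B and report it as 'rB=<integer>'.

m = 999
d = (17, 20);  v_rel = (5, 3),  |v_rel|² = 34
v_rel×d = (5)·(20) − (3)·(17) = 49
since m = R²·34 − 49²:  R² = (2401 + 999) / 34 = 100
R = √100 = 10  ⇒  r_B = 10 − 6 = 4

rB=4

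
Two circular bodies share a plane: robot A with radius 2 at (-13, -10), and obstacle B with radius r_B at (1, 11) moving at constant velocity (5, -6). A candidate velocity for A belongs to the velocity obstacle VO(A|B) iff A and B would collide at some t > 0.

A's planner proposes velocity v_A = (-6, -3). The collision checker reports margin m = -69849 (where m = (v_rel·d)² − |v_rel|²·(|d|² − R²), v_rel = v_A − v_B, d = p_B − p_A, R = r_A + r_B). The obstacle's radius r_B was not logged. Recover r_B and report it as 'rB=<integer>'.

m = -69849
d = (14, 21);  v_rel = (-11, 3),  |v_rel|² = 130
v_rel×d = (-11)·(21) − (3)·(14) = -273
since m = R²·130 − (-273)²:  R² = (74529 + -69849) / 130 = 36
R = √36 = 6  ⇒  r_B = 6 − 2 = 4

rB=4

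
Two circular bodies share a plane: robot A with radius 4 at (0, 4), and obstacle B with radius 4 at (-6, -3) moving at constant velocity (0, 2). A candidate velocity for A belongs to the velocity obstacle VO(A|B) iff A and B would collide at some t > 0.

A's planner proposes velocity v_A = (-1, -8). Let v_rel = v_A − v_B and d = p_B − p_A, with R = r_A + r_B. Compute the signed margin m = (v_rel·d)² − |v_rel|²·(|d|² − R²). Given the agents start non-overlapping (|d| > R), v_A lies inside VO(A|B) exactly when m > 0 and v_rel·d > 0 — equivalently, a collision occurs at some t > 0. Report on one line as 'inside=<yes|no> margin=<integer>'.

d = (-6, -7),  |d|² = 85;  R = 4+4 = 8,  c = 85−8² = 21
v_rel = (-1, -10),  |v_rel|² = 101;  v_rel·d = (-1)·(-6) + (-10)·(-7) = 76
101·t² − 152·t + 21 = 0  ⇒  m = 76² − 101·21 = 3655
m = 3655 > 0,  v_rel·d = 76 > 0  ⇒  inside

inside=yes margin=3655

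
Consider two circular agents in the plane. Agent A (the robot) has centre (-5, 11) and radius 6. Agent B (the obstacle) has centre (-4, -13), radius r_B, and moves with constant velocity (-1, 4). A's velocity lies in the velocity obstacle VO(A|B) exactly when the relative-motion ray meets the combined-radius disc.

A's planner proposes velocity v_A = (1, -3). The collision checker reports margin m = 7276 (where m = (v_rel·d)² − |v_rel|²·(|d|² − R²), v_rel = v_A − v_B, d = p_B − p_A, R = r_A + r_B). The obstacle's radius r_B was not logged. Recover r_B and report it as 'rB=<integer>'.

m = 7276
d = (1, -24);  v_rel = (2, -7),  |v_rel|² = 53
v_rel×d = (2)·(-24) − (-7)·(1) = -41
since m = R²·53 − (-41)²:  R² = (1681 + 7276) / 53 = 169
R = √169 = 13  ⇒  r_B = 13 − 6 = 7

rB=7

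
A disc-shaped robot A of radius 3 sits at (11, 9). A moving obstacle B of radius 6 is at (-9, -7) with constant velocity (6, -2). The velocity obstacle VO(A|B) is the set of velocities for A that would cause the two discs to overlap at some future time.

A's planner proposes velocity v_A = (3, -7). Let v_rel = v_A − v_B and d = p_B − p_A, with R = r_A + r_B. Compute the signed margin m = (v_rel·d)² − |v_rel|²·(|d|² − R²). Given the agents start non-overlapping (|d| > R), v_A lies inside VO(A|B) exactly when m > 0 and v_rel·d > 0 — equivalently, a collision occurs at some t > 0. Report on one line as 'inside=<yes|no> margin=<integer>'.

d = (-20, -16),  |d|² = 656;  R = 3+6 = 9,  c = 656−9² = 575
v_rel = (-3, -5),  |v_rel|² = 34;  v_rel·d = (-3)·(-20) + (-5)·(-16) = 140
34·t² − 280·t + 575 = 0  ⇒  m = 140² − 34·575 = 50
m = 50 > 0,  v_rel·d = 140 > 0  ⇒  inside

inside=yes margin=50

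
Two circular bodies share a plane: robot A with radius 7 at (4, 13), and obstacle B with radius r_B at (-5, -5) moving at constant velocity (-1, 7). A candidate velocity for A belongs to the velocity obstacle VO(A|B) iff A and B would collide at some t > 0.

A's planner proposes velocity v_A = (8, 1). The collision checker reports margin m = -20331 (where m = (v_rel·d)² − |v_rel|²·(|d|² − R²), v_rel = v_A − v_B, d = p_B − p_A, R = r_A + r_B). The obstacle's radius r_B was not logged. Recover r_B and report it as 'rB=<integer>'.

m = -20331
d = (-9, -18);  v_rel = (9, -6),  |v_rel|² = 117
v_rel×d = (9)·(-18) − (-6)·(-9) = -216
since m = R²·117 − (-216)²:  R² = (46656 + -20331) / 117 = 225
R = √225 = 15  ⇒  r_B = 15 − 7 = 8

rB=8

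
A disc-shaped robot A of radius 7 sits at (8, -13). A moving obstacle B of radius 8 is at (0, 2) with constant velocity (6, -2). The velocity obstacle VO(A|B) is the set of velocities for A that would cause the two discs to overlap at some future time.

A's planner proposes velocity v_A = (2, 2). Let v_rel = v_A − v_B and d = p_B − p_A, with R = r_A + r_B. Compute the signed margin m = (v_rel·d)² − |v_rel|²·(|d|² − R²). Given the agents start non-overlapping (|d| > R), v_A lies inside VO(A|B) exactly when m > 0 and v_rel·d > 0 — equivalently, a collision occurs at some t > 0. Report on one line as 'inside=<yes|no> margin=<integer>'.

d = (-8, 15),  |d|² = 289;  R = 7+8 = 15,  c = 289−15² = 64
v_rel = (-4, 4),  |v_rel|² = 32;  v_rel·d = (-4)·(-8) + (4)·(15) = 92
32·t² − 184·t + 64 = 0  ⇒  m = 92² − 32·64 = 6416
m = 6416 > 0,  v_rel·d = 92 > 0  ⇒  inside

inside=yes margin=6416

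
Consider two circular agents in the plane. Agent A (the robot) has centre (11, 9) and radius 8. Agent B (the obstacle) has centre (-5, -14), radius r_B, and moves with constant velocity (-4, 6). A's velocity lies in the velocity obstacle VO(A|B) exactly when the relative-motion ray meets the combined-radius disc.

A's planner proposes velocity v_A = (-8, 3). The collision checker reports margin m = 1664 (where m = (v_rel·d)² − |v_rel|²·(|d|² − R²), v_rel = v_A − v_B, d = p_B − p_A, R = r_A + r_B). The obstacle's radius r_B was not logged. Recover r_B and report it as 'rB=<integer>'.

m = 1664
d = (-16, -23);  v_rel = (-4, -3),  |v_rel|² = 25
v_rel×d = (-4)·(-23) − (-3)·(-16) = 44
since m = R²·25 − 44²:  R² = (1936 + 1664) / 25 = 144
R = √144 = 12  ⇒  r_B = 12 − 8 = 4

rB=4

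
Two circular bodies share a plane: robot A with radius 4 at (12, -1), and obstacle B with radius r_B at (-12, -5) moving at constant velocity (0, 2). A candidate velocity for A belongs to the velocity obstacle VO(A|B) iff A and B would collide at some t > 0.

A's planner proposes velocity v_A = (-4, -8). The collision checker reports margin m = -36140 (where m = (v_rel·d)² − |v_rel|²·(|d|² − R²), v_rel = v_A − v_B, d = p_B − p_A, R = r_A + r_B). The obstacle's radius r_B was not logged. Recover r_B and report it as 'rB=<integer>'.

m = -36140
d = (-24, -4);  v_rel = (-4, -10),  |v_rel|² = 116
v_rel×d = (-4)·(-4) − (-10)·(-24) = -224
since m = R²·116 − (-224)²:  R² = (50176 + -36140) / 116 = 121
R = √121 = 11  ⇒  r_B = 11 − 4 = 7

rB=7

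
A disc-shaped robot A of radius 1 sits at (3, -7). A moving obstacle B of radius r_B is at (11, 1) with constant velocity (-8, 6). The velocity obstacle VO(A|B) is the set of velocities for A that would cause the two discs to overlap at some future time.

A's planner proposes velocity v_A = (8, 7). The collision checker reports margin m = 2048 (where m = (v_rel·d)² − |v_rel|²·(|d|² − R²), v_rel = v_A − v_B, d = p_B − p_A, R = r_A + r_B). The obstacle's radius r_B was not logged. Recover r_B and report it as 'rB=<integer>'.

m = 2048
d = (8, 8);  v_rel = (16, 1),  |v_rel|² = 257
v_rel×d = (16)·(8) − (1)·(8) = 120
since m = R²·257 − 120²:  R² = (14400 + 2048) / 257 = 64
R = √64 = 8  ⇒  r_B = 8 − 1 = 7

rB=7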